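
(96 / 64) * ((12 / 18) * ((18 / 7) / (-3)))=-6 / 7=-0.86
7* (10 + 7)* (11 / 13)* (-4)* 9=-47124 / 13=-3624.92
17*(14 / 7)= 34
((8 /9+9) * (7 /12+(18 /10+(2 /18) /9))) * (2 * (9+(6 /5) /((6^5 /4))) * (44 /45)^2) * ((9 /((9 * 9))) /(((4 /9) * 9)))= 609405444109 /53808401250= 11.33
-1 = -1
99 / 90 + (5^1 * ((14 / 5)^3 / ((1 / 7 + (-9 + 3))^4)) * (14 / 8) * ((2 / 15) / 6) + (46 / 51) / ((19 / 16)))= 1.86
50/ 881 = 0.06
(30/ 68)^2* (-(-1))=225/ 1156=0.19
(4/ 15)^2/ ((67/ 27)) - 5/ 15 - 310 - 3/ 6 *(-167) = -2279387/ 10050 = -226.80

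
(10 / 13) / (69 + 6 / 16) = 16 / 1443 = 0.01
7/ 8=0.88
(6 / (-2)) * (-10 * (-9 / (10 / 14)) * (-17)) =6426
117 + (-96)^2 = 9333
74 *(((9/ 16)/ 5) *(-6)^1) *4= -999/ 5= -199.80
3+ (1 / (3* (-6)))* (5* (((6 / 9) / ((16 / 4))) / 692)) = 224203 / 74736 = 3.00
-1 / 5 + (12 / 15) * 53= 42.20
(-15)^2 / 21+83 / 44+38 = 15585 / 308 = 50.60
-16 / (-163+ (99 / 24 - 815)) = 128 / 7791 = 0.02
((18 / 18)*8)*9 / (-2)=-36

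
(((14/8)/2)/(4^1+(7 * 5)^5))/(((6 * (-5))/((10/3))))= -7/3781575288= -0.00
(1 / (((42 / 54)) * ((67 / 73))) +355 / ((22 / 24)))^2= 4020694697889 / 26615281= 151067.15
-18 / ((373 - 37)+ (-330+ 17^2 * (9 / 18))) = -0.12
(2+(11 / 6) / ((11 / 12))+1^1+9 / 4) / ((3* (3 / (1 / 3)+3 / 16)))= 0.26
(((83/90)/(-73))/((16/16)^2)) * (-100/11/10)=83/7227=0.01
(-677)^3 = -310288733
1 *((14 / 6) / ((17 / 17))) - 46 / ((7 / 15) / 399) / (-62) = 59212 / 93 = 636.69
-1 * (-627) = 627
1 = 1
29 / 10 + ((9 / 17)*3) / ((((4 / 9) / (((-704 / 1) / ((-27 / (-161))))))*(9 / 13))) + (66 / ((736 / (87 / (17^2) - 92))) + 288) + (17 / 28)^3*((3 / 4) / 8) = -499286103340119 / 23346391040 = -21386.01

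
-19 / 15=-1.27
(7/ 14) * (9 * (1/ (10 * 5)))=9/ 100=0.09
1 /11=0.09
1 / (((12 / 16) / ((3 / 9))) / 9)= 4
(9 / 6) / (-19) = -3 / 38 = -0.08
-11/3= -3.67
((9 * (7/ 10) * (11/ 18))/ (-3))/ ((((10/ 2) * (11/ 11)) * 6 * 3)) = -0.01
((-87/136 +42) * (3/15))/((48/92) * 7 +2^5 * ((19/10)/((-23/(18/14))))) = 301875/9248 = 32.64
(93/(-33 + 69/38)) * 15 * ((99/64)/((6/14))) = -161.46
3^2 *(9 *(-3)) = -243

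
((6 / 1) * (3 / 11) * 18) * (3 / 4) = 243 / 11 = 22.09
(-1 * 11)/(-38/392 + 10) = -2156/1941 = -1.11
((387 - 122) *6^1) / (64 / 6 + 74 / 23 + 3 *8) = 54855 / 1307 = 41.97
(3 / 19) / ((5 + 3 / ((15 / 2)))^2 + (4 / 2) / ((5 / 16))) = 75 / 16891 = 0.00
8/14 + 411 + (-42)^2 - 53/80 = 1217949/560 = 2174.91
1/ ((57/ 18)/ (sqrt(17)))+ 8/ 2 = 6 * sqrt(17)/ 19+ 4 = 5.30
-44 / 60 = -11 / 15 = -0.73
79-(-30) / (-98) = 3856 / 49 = 78.69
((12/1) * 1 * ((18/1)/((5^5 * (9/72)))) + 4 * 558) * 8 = 55813824/3125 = 17860.42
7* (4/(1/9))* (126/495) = 3528/55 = 64.15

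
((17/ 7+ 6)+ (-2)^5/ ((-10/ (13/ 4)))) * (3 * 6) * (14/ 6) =3954/ 5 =790.80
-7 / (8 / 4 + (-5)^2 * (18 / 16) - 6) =-56 / 193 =-0.29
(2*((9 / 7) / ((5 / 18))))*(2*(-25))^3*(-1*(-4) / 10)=-3240000 / 7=-462857.14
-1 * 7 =-7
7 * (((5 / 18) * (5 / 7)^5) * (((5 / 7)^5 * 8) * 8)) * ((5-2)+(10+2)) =7812500000 / 121060821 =64.53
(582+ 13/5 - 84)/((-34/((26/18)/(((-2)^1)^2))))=-32539/6120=-5.32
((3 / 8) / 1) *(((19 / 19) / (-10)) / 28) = -3 / 2240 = -0.00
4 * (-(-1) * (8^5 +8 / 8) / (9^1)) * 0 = 0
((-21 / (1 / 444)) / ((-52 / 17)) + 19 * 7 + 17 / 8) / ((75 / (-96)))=-1324276 / 325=-4074.70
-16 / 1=-16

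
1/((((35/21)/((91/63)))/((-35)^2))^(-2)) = 9/10144225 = 0.00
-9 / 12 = -0.75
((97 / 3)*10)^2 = 940900 / 9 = 104544.44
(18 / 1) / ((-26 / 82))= -738 / 13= -56.77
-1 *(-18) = 18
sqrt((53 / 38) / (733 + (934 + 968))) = sqrt(5306890) / 100130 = 0.02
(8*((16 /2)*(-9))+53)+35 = -488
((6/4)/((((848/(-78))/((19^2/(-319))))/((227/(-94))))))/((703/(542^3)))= -85397.88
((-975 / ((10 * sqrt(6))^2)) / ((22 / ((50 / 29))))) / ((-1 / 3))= 975 / 2552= 0.38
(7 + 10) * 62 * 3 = 3162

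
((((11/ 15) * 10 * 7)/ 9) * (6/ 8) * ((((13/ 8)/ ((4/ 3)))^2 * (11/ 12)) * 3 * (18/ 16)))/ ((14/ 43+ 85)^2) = 0.00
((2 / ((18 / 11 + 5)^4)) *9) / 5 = 263538 / 141991205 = 0.00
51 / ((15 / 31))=105.40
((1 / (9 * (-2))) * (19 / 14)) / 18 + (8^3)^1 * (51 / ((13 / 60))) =120516.92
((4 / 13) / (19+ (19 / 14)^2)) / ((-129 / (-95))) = 784 / 72111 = 0.01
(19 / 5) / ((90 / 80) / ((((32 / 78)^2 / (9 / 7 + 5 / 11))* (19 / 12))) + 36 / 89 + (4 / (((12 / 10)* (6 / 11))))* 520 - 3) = 5699941632 / 4773744350885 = 0.00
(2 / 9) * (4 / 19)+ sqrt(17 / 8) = 1.50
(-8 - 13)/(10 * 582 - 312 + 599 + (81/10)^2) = -2100/617261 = -0.00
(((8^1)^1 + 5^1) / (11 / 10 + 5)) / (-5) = -26 / 61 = -0.43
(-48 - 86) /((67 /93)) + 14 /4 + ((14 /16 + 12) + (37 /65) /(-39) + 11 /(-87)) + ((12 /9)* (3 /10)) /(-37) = -1231472937 /7253480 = -169.78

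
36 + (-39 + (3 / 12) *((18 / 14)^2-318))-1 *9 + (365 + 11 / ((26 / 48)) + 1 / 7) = 294.36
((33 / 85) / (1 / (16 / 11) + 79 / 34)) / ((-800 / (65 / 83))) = -11 / 87150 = -0.00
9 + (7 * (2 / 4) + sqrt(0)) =25 / 2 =12.50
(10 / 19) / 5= 2 / 19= 0.11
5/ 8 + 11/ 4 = 27/ 8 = 3.38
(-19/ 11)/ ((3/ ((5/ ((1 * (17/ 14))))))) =-1330/ 561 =-2.37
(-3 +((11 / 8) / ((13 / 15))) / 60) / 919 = -1237 / 382304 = -0.00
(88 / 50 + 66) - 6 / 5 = 1664 / 25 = 66.56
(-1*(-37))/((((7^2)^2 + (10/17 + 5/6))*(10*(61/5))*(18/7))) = 4403/89687202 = 0.00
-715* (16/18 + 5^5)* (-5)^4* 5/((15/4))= -50287737500/27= -1862508796.30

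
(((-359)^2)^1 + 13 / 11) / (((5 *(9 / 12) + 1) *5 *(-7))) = -298464 / 385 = -775.23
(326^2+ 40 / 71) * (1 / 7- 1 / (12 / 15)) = -117663.34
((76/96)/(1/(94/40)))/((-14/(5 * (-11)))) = 7.31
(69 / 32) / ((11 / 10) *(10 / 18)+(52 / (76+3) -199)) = -49059 / 4498768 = -0.01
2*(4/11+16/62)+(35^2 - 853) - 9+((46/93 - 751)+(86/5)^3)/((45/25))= 638554138/230175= 2774.21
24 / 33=8 / 11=0.73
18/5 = 3.60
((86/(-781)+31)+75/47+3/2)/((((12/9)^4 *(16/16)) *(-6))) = -67365567/37587968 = -1.79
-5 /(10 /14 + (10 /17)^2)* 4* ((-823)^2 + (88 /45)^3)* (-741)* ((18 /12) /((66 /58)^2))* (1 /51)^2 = 4216385.18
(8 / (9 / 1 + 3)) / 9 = 2 / 27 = 0.07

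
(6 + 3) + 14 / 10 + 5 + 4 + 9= 28.40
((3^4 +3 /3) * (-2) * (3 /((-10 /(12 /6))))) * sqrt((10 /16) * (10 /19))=246 * sqrt(19) /19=56.44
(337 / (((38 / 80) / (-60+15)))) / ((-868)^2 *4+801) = -606600 / 57275443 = -0.01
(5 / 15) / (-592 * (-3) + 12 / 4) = 1 / 5337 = 0.00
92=92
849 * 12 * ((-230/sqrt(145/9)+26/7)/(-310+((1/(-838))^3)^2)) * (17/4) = -129955322512612282438272/250497035685997947091+689762865643865191403136 * sqrt(145)/1037773433556277209377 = 7484.73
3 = 3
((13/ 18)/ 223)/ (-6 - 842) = -13/ 3403872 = -0.00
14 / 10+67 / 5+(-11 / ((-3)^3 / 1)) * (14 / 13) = 26744 / 1755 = 15.24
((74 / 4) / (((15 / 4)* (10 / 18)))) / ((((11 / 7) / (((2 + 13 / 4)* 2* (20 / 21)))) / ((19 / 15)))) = 19684 / 275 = 71.58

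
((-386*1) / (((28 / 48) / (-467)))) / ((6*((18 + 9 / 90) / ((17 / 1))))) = 61289080 / 1267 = 48373.39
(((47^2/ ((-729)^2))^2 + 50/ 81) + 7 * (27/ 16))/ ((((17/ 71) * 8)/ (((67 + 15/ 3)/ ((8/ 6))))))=3987976847332955/ 11380864284864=350.41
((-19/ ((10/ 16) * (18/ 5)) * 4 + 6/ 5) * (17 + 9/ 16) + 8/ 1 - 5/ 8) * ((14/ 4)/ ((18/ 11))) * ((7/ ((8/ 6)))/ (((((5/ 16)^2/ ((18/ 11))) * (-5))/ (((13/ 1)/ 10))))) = 259027132/ 9375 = 27629.56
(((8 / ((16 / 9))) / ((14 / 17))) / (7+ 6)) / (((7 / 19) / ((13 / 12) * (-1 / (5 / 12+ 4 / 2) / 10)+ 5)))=4177359 / 738920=5.65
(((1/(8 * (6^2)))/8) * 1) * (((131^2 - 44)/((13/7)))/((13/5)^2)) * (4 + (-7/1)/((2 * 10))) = 43733935/20247552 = 2.16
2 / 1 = 2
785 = 785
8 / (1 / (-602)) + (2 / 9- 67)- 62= -44503 / 9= -4944.78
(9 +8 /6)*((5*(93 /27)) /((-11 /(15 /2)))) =-121.34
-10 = -10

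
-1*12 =-12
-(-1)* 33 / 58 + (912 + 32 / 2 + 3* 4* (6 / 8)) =937.57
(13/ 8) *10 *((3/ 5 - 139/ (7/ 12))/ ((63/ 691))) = -24909859/ 588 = -42363.71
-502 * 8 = -4016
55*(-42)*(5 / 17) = -679.41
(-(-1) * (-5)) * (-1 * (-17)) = -85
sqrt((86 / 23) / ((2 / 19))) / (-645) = -sqrt(18791) / 14835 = -0.01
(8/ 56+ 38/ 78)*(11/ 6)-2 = -692/ 819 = -0.84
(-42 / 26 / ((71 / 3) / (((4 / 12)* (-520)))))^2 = 139.97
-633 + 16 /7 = -4415 /7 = -630.71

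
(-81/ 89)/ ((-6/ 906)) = 12231/ 89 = 137.43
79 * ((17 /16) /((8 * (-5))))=-1343 /640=-2.10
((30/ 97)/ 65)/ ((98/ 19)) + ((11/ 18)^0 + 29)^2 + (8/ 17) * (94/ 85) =900.52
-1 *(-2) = 2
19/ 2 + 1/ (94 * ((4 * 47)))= 167885/ 17672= 9.50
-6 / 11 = -0.55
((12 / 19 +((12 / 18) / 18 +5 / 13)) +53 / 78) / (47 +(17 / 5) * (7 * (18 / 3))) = 115555 / 12657762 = 0.01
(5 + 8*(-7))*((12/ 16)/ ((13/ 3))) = -459/ 52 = -8.83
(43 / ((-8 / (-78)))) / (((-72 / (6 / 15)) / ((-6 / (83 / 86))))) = 24037 / 1660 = 14.48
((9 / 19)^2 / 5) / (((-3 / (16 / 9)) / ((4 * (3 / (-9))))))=64 / 1805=0.04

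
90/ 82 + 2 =127/ 41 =3.10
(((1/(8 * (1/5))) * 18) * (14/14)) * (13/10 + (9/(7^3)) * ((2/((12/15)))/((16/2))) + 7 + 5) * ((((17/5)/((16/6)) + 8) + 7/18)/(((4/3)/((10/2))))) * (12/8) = 233348103/28672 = 8138.54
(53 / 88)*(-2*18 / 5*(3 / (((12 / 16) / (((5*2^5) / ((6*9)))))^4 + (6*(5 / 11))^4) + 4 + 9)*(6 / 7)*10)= -3917894692363659286 / 8074634323731437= -485.21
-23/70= -0.33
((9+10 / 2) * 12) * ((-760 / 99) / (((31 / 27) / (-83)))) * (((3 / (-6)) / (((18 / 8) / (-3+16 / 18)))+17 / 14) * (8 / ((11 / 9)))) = 3853431040 / 3751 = 1027307.66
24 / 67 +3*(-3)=-579 / 67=-8.64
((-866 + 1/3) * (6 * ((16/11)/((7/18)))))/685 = -213696/7535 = -28.36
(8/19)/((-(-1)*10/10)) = 8/19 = 0.42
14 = 14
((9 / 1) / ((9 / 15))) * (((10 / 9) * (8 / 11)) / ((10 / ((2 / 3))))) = 80 / 99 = 0.81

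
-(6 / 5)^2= -36 / 25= -1.44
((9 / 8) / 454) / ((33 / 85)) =255 / 39952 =0.01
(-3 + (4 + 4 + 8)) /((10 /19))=247 /10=24.70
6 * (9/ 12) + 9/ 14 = 36/ 7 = 5.14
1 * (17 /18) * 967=16439 /18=913.28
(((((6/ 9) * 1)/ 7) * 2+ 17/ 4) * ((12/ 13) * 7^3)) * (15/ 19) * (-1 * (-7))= 1919085/ 247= 7769.57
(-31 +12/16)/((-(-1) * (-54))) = 121/216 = 0.56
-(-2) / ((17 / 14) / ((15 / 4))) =105 / 17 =6.18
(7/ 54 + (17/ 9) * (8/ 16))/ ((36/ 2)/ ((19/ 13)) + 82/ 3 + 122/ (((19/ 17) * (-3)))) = 551/ 1674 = 0.33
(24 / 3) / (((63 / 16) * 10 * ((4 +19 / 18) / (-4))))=-512 / 3185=-0.16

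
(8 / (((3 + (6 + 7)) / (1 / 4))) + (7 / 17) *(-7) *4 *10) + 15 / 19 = -114.38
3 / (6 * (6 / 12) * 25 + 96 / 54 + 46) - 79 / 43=-1.81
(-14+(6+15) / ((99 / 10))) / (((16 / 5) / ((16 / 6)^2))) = -7840 / 297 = -26.40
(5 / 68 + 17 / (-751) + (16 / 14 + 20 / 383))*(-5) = -852948955 / 136913308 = -6.23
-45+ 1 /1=-44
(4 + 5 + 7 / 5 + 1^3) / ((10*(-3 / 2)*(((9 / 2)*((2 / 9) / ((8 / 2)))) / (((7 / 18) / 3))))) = -266 / 675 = -0.39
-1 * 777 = -777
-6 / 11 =-0.55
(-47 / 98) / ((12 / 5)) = -235 / 1176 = -0.20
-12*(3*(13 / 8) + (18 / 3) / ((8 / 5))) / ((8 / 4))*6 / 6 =-207 / 4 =-51.75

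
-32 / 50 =-16 / 25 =-0.64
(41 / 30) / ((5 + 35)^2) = 41 / 48000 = 0.00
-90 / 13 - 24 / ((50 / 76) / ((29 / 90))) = -91054 / 4875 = -18.68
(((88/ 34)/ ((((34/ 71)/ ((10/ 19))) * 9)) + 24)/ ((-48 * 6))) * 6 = -300419/ 593028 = -0.51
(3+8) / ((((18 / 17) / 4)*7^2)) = 374 / 441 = 0.85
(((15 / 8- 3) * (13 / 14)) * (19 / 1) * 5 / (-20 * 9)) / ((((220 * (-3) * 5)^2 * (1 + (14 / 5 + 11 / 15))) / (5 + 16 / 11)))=17537 / 243285504000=0.00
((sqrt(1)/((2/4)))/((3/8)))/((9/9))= 16/3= 5.33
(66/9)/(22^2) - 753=-49697/66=-752.98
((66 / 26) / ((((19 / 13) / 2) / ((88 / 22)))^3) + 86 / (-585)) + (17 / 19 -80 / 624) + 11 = 427.92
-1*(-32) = 32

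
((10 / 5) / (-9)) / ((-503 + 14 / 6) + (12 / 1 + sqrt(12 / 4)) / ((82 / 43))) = 7052* sqrt(3) / 14790401533 + 19945024 / 44371204599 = 0.00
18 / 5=3.60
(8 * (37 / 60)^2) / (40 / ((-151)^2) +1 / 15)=31214569 / 702030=44.46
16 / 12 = 4 / 3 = 1.33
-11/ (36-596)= 11/ 560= 0.02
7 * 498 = 3486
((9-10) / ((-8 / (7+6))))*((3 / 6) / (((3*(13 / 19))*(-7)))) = -19 / 336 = -0.06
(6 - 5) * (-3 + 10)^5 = 16807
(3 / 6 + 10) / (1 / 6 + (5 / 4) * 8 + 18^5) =63 / 11337469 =0.00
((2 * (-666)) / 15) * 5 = -444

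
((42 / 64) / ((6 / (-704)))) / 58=-77 / 58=-1.33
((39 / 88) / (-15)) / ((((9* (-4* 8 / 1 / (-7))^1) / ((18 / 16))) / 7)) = -637 / 112640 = -0.01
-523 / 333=-1.57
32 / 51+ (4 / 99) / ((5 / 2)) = 5416 / 8415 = 0.64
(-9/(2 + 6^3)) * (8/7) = -0.05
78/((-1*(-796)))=39/398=0.10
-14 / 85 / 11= -14 / 935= -0.01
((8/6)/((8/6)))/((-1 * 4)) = -1/4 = -0.25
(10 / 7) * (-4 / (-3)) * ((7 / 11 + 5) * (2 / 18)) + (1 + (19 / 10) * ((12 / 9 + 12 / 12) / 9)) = 55831 / 20790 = 2.69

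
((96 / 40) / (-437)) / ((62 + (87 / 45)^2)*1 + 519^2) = -135 / 6622845998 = -0.00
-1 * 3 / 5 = -3 / 5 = -0.60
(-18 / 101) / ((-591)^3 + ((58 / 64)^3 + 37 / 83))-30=-567037578499453746 / 18901252617192407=-30.00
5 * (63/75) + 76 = 401/5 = 80.20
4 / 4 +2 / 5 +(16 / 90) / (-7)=433 / 315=1.37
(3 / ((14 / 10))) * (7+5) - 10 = 110 / 7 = 15.71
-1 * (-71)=71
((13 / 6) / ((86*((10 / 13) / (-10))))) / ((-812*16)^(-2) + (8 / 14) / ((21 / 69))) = -7131464704 / 40882126977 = -0.17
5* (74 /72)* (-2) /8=-185 /144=-1.28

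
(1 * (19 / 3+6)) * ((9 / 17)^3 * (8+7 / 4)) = 350649 / 19652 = 17.84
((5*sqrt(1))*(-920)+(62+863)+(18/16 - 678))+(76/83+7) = -2884389/664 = -4343.96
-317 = -317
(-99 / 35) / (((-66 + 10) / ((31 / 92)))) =0.02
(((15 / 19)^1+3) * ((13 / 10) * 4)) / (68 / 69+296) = 32292 / 486685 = 0.07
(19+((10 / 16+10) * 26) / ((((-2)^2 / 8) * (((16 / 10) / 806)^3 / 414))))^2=3501995226901271307876998249281 / 4096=854979303442693190399657800.00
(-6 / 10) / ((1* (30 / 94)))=-1.88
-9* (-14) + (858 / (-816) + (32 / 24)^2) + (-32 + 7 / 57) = 2205811 / 23256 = 94.85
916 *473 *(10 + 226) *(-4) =-409004992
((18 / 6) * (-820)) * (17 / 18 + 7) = -58630 / 3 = -19543.33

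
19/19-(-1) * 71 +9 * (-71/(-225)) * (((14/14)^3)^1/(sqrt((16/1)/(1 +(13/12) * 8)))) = 71 * sqrt(87)/300 +72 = 74.21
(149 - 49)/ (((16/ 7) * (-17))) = -175/ 68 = -2.57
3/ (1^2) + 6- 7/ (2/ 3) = -1.50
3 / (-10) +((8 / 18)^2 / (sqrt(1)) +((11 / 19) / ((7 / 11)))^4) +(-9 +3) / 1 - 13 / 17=-26636483287111 / 4308642928170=-6.18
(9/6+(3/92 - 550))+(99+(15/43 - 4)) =-1792537/3956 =-453.12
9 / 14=0.64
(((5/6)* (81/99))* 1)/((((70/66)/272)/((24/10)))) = 14688/35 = 419.66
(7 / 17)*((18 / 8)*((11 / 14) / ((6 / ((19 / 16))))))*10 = 3135 / 2176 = 1.44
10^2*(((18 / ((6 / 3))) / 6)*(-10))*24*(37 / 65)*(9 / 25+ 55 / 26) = -8572752 / 169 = -50726.34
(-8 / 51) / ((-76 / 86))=172 / 969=0.18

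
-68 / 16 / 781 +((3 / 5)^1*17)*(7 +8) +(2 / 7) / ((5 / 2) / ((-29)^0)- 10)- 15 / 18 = 16633143 / 109340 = 152.12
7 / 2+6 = 19 / 2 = 9.50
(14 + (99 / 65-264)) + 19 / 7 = -111822 / 455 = -245.76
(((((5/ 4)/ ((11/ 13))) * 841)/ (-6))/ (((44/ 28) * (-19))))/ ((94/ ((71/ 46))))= 27168505/ 238581024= 0.11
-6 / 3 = -2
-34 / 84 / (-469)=17 / 19698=0.00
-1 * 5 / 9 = -5 / 9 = -0.56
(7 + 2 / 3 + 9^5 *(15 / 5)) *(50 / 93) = 857200 / 9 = 95244.44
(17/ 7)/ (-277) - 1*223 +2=-428536/ 1939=-221.01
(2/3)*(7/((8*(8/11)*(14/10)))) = 55/96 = 0.57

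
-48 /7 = -6.86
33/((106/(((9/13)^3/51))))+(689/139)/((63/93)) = 84583560307/11556303486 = 7.32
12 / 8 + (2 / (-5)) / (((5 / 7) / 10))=-41 / 10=-4.10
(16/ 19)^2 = 256/ 361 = 0.71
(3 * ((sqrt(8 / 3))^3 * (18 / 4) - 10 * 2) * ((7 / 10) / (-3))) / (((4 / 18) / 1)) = 63 - 126 * sqrt(6) / 5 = 1.27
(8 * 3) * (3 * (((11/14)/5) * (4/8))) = 5.66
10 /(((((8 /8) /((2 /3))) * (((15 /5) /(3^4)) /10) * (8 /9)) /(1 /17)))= 2025 /17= 119.12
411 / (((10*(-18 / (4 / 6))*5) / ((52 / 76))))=-1781 / 8550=-0.21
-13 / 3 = -4.33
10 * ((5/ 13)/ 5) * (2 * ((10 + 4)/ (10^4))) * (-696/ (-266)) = 174/ 30875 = 0.01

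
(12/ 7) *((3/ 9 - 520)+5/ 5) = -6224/ 7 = -889.14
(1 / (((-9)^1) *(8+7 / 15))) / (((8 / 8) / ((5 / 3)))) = -25 / 1143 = -0.02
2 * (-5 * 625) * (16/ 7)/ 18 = -50000/ 63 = -793.65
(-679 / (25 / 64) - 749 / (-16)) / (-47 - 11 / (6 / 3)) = 96653 / 3000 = 32.22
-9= -9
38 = 38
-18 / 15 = -6 / 5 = -1.20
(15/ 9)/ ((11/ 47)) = 235/ 33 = 7.12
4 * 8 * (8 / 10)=128 / 5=25.60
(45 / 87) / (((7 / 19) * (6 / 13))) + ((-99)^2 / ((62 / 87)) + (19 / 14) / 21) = 3635825747 / 264306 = 13756.12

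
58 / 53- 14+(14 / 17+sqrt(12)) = -10886 / 901+2 * sqrt(3) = -8.62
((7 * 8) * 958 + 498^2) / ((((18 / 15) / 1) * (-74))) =-377065 / 111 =-3396.98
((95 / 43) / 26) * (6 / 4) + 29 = 65129 / 2236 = 29.13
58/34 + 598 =10195/17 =599.71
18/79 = 0.23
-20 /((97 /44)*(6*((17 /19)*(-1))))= 8360 /4947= 1.69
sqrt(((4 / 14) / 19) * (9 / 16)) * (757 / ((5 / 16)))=9084 * sqrt(266) / 665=222.79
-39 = -39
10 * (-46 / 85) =-92 / 17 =-5.41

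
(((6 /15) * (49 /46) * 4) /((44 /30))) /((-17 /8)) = -2352 /4301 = -0.55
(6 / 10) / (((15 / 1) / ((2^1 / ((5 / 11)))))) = 22 / 125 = 0.18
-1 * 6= -6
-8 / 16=-1 / 2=-0.50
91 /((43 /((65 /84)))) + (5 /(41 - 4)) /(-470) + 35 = 32875537 /897324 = 36.64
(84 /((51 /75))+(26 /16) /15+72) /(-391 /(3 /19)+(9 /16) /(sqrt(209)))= -1166434932256 /14764439764675 - 21551454* sqrt(209) /250995475999475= -0.08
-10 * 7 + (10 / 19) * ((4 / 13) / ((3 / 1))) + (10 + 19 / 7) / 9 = -1066447 / 15561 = -68.53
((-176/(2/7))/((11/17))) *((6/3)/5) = -380.80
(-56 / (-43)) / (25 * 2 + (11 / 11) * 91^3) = 56 / 32405703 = 0.00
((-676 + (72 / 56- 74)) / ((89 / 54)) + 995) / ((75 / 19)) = 6400549 / 46725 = 136.98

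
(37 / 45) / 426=37 / 19170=0.00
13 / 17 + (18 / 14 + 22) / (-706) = 61475 / 84014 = 0.73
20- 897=-877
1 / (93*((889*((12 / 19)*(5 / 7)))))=19 / 708660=0.00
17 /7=2.43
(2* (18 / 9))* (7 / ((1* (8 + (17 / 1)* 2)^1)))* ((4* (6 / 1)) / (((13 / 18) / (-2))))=-576 / 13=-44.31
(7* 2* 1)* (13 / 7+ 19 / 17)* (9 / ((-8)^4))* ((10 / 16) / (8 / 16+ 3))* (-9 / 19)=-71685 / 9261056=-0.01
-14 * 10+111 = -29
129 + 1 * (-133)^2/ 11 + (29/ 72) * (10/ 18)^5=81239193899/ 46766808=1737.11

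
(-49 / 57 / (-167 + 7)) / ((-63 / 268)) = -469 / 20520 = -0.02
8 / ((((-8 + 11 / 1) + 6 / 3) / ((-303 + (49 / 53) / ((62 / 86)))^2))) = 1965922410272 / 13497245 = 145653.61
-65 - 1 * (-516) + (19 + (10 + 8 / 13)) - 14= 6066 / 13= 466.62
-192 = -192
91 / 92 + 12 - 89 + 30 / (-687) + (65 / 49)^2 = -3758150817 / 50584268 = -74.29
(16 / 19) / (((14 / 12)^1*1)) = 96 / 133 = 0.72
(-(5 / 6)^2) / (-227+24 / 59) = 1475 / 481284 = 0.00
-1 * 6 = -6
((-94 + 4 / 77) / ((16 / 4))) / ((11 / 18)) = -32553 / 847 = -38.43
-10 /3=-3.33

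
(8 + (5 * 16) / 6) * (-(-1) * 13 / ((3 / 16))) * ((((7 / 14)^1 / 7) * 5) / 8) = 4160 / 63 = 66.03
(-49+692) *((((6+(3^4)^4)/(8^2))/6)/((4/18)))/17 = 83037136383/4352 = 19080224.35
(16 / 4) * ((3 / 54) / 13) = 2 / 117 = 0.02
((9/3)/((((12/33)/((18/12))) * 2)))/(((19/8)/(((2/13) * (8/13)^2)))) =6336/41743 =0.15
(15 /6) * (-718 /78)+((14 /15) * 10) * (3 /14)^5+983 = 719141075 /749112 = 959.99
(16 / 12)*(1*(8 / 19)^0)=4 / 3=1.33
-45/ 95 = -9/ 19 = -0.47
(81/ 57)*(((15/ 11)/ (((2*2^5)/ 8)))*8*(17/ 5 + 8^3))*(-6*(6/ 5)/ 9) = -834948/ 1045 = -798.99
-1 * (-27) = 27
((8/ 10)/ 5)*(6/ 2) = 12/ 25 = 0.48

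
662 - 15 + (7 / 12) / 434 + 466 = 828073 / 744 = 1113.00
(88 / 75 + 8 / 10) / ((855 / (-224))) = -33152 / 64125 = -0.52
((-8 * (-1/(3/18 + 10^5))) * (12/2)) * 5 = 1440/600001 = 0.00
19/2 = 9.50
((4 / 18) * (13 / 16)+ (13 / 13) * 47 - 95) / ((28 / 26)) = -44759 / 1008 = -44.40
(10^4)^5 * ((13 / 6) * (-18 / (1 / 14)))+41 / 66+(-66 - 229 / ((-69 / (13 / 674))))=-4655250600000000000005568803 / 85261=-54600000000000000000065.31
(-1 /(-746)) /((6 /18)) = 3 /746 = 0.00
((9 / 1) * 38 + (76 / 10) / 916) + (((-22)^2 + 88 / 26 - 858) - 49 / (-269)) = -227630547 / 8008130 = -28.42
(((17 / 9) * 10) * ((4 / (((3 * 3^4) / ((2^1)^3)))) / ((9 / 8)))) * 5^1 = 217600 / 19683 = 11.06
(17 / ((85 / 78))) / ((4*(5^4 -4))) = 0.01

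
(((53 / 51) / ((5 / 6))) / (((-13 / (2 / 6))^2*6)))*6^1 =106 / 129285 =0.00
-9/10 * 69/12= -207/40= -5.18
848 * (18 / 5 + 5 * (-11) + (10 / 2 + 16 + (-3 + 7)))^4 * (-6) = -1544695308288 / 625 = -2471512493.26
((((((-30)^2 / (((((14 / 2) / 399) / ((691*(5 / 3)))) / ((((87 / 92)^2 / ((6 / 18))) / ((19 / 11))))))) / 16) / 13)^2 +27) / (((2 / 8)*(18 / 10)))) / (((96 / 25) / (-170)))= -14836491240054145206501875 / 774850625536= -19147550187226.16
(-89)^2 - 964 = 6957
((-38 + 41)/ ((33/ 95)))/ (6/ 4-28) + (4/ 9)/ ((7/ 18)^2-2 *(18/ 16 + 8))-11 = -4850493/ 427339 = -11.35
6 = 6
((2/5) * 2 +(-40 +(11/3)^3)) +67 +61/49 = 518227/6615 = 78.34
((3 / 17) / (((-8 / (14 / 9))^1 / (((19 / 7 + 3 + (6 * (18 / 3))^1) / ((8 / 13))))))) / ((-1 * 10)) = 949 / 4080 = 0.23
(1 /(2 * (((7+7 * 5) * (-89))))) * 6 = -0.00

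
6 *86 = 516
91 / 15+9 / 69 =2138 / 345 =6.20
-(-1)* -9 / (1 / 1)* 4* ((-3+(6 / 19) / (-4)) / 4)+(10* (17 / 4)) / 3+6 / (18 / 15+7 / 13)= 291961 / 6441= 45.33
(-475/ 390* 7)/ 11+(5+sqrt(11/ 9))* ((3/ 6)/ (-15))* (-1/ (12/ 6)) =-1187/ 1716+sqrt(11)/ 180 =-0.67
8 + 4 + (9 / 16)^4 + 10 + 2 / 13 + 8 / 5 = 23.85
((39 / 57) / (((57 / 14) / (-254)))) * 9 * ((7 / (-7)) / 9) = 46228 / 1083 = 42.69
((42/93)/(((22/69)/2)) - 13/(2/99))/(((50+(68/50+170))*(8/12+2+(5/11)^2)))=-360471375/357861644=-1.01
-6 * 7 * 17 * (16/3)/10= -1904/5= -380.80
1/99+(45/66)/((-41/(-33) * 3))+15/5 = 25921/8118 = 3.19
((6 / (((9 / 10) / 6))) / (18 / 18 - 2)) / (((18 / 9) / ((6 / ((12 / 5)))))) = -50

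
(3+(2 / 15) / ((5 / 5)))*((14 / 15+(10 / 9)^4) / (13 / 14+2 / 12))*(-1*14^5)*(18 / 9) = -28529758262656 / 3772575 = -7562409.83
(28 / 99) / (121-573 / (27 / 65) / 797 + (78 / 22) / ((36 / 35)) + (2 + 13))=89264 / 43464877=0.00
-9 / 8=-1.12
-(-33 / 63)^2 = -121 / 441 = -0.27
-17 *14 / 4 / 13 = -119 / 26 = -4.58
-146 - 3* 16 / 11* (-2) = -1510 / 11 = -137.27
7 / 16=0.44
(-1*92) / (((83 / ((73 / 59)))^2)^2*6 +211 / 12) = -31351658064 / 41405017768812283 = -0.00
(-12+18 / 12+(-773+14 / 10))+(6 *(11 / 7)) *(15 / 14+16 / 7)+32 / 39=-14325361 / 19110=-749.63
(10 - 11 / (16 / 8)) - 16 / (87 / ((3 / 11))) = 2839 / 638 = 4.45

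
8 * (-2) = -16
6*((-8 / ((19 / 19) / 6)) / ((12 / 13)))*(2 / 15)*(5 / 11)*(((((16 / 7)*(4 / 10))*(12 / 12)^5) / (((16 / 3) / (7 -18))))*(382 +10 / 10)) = 477984 / 35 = 13656.69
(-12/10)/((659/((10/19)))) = -12/12521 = -0.00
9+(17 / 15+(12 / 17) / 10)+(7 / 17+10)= 5257 / 255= 20.62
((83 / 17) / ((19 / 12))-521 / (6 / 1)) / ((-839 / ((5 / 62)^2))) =4057675 / 6250274808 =0.00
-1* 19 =-19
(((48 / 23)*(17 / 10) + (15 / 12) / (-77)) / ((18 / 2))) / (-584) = -125089 / 186167520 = -0.00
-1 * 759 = -759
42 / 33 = 1.27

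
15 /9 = 5 /3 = 1.67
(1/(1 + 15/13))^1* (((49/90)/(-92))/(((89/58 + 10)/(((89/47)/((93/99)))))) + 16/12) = 23297528293/37663683120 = 0.62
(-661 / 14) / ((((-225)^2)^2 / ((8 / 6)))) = -1322 / 53820703125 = -0.00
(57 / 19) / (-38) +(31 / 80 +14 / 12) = 6727 / 4560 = 1.48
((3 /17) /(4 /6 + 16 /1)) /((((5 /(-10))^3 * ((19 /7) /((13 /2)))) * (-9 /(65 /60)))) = 1183 /48450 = 0.02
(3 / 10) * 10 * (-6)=-18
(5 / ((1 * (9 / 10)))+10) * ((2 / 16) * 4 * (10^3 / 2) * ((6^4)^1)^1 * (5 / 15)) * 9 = 15120000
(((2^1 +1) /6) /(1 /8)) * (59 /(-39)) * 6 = -472 /13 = -36.31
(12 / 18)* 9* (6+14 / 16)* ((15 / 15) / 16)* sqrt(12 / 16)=165* sqrt(3) / 128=2.23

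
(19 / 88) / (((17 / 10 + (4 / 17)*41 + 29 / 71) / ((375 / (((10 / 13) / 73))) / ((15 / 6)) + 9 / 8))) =13059082185 / 49944928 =261.47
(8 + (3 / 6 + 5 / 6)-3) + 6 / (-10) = 86 / 15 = 5.73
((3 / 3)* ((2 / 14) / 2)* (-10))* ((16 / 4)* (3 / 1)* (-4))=240 / 7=34.29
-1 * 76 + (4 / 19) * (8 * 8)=-62.53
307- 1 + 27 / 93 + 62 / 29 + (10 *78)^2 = 547228877 / 899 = 608708.43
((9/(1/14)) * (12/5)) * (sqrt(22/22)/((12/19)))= 2394/5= 478.80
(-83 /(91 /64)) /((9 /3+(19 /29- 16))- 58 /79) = 4.46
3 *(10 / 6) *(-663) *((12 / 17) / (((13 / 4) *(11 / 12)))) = -8640 / 11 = -785.45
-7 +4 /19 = -129 /19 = -6.79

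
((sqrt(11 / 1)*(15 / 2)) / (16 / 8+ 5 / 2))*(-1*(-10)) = 50*sqrt(11) / 3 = 55.28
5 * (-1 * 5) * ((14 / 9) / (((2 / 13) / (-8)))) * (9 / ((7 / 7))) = 18200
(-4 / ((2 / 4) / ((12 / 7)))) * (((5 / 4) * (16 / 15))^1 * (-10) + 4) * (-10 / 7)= -1280 / 7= -182.86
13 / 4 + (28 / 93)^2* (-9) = 9357 / 3844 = 2.43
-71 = -71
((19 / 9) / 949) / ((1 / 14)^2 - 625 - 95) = -3724 / 1205297379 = -0.00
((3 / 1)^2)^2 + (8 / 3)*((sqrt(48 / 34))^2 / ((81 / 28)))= 113329 / 1377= 82.30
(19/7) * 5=95/7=13.57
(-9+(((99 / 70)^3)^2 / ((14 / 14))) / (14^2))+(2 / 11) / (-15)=-6826738424669767 / 760953732000000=-8.97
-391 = -391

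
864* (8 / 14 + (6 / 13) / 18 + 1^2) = 125568 / 91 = 1379.87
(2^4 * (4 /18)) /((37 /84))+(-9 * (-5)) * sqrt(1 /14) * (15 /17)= 896 /111+675 * sqrt(14) /238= 18.68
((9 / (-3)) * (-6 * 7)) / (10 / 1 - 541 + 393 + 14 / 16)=-1008 / 1097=-0.92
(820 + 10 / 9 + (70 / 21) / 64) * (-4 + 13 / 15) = -2223053 / 864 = -2572.98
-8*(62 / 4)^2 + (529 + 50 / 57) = -79351 / 57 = -1392.12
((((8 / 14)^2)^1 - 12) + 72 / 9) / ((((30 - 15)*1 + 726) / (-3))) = 180 / 12103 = 0.01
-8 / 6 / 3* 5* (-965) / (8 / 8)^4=19300 / 9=2144.44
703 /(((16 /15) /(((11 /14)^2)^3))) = 18681110745 /120472576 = 155.07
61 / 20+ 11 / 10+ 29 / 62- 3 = 1003 / 620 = 1.62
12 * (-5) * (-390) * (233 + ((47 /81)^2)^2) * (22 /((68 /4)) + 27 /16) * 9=1322456681262275 /9034497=146378562.22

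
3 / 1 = 3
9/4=2.25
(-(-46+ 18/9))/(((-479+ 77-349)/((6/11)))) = -24/751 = -0.03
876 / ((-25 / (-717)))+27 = 628767 / 25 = 25150.68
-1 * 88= -88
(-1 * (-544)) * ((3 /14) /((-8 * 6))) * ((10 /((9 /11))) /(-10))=187 /63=2.97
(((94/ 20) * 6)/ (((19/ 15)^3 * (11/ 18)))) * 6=136.24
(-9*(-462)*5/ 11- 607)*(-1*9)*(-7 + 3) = 46188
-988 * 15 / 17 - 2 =-14854 / 17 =-873.76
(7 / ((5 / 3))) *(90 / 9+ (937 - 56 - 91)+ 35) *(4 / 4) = 3507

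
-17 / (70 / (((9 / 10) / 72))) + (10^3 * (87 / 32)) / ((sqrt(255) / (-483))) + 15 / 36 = 6949 / 16800 - 350175 * sqrt(255) / 68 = -82232.62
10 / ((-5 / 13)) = -26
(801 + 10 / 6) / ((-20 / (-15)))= 602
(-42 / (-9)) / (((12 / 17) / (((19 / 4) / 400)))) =0.08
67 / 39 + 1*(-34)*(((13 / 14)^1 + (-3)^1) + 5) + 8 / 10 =-132478 / 1365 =-97.05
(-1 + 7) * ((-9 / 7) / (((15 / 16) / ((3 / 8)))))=-108 / 35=-3.09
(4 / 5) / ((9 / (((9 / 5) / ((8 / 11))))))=11 / 50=0.22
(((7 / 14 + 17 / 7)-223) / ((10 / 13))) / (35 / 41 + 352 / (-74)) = 60760401 / 828940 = 73.30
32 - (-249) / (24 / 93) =7975 / 8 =996.88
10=10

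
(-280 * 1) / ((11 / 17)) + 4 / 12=-14269 / 33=-432.39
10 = 10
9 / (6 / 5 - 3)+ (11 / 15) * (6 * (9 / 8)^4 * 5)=61931 / 2048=30.24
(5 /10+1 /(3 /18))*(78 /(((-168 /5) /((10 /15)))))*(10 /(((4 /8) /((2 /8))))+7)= -845 /7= -120.71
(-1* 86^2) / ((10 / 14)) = -51772 / 5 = -10354.40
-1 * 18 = -18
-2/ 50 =-1/ 25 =-0.04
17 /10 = 1.70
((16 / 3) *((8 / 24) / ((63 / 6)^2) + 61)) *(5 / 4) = 1614140 / 3969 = 406.69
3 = 3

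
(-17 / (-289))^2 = 1 / 289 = 0.00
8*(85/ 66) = 340/ 33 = 10.30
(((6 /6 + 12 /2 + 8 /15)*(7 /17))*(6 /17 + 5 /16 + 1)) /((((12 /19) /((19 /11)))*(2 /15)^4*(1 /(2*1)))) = 145523928375 /1627648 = 89407.49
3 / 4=0.75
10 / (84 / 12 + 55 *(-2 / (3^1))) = -30 / 89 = -0.34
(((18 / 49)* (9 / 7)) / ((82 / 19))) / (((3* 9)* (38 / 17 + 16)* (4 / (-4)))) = -969 / 4359530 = -0.00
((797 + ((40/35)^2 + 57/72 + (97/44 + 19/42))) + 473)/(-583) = -2.19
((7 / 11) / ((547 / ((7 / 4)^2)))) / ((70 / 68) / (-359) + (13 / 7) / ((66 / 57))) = 14653303 / 6584768496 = 0.00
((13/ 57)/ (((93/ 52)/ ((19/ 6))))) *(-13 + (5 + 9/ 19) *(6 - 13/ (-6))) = 610766/ 47709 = 12.80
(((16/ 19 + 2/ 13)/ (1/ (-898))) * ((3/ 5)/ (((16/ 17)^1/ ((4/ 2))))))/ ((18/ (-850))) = 26601005/ 494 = 53848.19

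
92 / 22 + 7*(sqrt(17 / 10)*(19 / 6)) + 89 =133*sqrt(170) / 60 + 1025 / 11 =122.08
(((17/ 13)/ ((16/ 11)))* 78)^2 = 314721/ 64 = 4917.52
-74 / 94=-37 / 47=-0.79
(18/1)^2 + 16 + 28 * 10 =620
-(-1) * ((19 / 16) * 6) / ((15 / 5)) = 19 / 8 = 2.38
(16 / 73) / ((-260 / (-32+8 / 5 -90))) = 0.10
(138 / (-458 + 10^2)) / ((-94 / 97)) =6693 / 16826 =0.40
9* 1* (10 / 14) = 45 / 7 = 6.43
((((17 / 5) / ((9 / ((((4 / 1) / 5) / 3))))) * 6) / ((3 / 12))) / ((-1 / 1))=-544 / 225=-2.42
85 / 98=0.87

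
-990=-990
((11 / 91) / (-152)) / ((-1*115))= 0.00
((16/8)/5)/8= 1/20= 0.05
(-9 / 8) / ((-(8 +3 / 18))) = 27 / 196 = 0.14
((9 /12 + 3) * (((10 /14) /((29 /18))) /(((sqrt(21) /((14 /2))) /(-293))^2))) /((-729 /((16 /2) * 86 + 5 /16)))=-7878791975 /25056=-314447.32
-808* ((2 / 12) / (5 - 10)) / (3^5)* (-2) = -808 / 3645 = -0.22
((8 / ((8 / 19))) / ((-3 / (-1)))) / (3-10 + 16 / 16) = -19 / 18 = -1.06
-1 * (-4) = 4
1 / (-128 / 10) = -5 / 64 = -0.08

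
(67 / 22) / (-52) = -67 / 1144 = -0.06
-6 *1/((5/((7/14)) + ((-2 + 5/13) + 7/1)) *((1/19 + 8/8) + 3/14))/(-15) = 1729/84250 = 0.02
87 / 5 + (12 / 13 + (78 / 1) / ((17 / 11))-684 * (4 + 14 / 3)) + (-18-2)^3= -13859.21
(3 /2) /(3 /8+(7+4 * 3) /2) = 12 /79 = 0.15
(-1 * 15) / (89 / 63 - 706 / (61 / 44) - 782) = 57645 / 4956829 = 0.01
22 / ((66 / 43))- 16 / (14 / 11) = 37 / 21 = 1.76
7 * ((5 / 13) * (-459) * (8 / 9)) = -1098.46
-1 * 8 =-8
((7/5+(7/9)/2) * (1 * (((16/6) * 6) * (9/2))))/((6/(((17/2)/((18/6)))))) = 2737/45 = 60.82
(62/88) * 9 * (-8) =-558/11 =-50.73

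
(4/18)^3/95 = 8/69255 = 0.00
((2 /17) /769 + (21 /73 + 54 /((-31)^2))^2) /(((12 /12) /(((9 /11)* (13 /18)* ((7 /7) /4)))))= 99024531583055 /5661746612355416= 0.02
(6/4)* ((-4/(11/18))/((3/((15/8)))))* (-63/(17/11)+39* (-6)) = 630585/374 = 1686.06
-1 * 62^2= -3844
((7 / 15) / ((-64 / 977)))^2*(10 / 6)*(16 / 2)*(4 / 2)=46771921 / 34560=1353.35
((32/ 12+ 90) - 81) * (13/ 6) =455/ 18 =25.28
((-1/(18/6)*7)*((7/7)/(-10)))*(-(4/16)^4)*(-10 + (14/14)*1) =0.01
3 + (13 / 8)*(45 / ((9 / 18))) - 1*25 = 124.25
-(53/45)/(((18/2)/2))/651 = -106/263655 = -0.00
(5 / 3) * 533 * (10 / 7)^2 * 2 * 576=102336000 / 49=2088489.80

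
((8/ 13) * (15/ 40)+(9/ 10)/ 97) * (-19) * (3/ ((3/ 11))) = -632643/ 12610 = -50.17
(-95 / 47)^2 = 9025 / 2209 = 4.09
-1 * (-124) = 124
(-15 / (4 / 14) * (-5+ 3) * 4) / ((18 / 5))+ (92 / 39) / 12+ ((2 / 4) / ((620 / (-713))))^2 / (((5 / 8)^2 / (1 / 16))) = 136791893 / 1170000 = 116.92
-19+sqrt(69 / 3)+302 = sqrt(23)+283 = 287.80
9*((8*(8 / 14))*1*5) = 1440 / 7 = 205.71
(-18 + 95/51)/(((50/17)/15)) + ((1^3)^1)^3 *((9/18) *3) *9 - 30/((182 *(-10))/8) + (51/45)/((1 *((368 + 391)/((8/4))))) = -68.67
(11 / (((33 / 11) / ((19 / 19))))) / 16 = 11 / 48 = 0.23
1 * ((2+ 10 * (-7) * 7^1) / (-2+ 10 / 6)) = 1464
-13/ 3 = -4.33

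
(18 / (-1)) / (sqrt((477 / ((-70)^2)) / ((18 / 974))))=-1260 * sqrt(25811) / 25811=-7.84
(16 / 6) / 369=8 / 1107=0.01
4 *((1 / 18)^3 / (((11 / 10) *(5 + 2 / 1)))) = 5 / 56133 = 0.00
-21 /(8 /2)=-21 /4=-5.25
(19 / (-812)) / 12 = -19 / 9744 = -0.00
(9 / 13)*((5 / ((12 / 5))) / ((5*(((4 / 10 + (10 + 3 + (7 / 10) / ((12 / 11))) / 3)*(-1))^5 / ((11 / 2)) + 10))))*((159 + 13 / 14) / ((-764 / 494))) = 1326337852752000000 / 23513386468216848637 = 0.06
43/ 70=0.61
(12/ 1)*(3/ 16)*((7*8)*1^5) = 126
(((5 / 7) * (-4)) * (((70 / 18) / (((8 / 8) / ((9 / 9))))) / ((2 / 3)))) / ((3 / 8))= -400 / 9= -44.44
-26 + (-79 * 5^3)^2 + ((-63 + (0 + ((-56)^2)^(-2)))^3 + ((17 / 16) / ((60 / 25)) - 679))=277545125870821735755564617731 / 2853498041416242167808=97264873.44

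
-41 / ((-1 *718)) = 41 / 718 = 0.06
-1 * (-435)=435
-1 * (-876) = 876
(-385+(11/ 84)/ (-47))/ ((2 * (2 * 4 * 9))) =-1519991/ 568512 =-2.67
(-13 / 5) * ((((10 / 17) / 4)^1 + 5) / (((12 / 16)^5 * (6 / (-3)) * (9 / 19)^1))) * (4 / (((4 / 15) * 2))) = 5532800 / 12393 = 446.45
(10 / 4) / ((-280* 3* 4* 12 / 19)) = -19 / 16128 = -0.00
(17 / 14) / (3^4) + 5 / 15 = 395 / 1134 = 0.35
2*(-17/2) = -17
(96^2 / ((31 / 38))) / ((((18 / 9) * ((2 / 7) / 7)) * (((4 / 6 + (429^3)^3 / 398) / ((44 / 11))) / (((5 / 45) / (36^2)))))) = 47428864 / 1235840269230920279742568911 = 0.00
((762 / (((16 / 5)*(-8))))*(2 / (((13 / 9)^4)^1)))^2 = 156217626677025 / 835308258304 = 187.02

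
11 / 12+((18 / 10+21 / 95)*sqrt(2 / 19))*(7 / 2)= 11 / 12+672*sqrt(38) / 1805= 3.21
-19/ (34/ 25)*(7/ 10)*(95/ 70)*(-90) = 81225/ 68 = 1194.49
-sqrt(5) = -2.24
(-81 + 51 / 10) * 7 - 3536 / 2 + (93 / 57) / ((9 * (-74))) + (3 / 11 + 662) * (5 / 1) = 352182112 / 347985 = 1012.06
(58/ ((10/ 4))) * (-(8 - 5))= -348/ 5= -69.60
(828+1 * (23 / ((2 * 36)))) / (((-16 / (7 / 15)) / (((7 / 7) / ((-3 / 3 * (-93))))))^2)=2922311 / 35869132800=0.00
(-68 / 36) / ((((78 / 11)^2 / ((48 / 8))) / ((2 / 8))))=-2057 / 36504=-0.06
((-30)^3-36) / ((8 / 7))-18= -47349 / 2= -23674.50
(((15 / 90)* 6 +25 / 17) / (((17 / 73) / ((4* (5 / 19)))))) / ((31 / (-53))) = -3249960 / 170221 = -19.09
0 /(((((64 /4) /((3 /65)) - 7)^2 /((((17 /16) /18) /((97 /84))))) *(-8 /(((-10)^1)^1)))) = 0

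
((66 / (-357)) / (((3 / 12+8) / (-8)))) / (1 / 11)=704 / 357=1.97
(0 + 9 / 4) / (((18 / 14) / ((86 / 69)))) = 301 / 138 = 2.18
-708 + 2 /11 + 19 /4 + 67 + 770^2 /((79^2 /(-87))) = -2444288067 /274604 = -8901.14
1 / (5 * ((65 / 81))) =81 / 325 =0.25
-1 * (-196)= 196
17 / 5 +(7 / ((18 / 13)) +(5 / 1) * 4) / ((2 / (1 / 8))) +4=12911 / 1440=8.97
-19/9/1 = -19/9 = -2.11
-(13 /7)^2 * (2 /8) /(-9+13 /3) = 507 /2744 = 0.18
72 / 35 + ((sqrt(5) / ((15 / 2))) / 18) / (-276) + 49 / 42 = 677 / 210 - sqrt(5) / 37260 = 3.22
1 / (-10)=-1 / 10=-0.10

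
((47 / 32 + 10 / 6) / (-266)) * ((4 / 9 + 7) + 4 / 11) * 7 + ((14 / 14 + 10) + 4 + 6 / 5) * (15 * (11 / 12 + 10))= 957813295 / 361152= 2652.11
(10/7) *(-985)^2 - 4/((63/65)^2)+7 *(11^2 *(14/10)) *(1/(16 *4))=1760394364201/1270080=1386049.98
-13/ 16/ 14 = -13/ 224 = -0.06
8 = 8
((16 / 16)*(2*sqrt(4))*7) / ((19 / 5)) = 7.37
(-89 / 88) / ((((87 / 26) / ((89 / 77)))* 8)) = -102973 / 2358048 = -0.04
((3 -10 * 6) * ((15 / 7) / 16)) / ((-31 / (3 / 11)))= 2565 / 38192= 0.07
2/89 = 0.02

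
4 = 4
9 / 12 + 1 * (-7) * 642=-17973 / 4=-4493.25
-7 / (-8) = 7 / 8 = 0.88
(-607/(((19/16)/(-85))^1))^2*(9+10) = 681483270400/19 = 35867540547.37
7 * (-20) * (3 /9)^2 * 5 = -700 /9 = -77.78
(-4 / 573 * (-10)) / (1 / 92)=3680 / 573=6.42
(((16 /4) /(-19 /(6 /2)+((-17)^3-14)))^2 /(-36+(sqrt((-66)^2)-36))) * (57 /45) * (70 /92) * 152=-2527 /157435000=-0.00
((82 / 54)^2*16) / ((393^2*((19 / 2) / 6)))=107584 / 713091033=0.00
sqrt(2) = 1.41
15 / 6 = 5 / 2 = 2.50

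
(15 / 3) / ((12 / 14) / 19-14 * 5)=-665 / 9304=-0.07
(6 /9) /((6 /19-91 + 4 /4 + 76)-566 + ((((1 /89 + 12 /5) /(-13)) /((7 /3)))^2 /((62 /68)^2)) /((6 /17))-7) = -59883860622950 /52697438723318091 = -0.00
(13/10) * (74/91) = 37/35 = 1.06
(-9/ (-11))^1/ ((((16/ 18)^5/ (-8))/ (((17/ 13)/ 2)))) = -9034497/ 1171456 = -7.71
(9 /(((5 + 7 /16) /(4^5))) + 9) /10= 49413 /290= 170.39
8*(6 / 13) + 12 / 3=100 / 13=7.69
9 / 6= 3 / 2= 1.50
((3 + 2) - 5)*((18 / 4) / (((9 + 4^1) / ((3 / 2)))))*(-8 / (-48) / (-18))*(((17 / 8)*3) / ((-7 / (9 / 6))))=0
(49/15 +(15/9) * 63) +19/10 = 661/6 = 110.17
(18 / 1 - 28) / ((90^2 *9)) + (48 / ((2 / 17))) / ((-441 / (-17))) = 5618111 / 357210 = 15.73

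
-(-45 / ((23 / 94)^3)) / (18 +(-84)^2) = 2076460 / 4781631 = 0.43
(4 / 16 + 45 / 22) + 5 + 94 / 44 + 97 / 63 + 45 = 155153 / 2772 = 55.97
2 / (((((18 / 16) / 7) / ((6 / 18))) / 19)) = 2128 / 27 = 78.81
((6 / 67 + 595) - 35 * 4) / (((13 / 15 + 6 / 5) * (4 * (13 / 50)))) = 11434125 / 54002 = 211.74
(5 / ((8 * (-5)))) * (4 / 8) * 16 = -1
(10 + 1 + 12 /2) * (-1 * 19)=-323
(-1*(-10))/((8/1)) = 5/4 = 1.25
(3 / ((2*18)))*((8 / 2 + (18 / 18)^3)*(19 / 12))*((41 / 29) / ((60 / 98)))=38171 / 25056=1.52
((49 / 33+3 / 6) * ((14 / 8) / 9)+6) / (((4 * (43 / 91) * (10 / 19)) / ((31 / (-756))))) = -0.26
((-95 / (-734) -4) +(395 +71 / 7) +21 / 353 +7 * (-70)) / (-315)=53606267 / 190439970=0.28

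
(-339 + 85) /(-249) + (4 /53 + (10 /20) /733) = 21208625 /19346802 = 1.10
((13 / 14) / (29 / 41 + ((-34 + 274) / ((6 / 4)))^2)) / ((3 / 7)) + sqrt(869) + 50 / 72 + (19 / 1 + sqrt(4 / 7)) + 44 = 2 *sqrt(7) / 7 + sqrt(869) + 2406802495 / 37786644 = 93.93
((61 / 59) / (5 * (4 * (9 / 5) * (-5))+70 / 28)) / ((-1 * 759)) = 122 / 15897255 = 0.00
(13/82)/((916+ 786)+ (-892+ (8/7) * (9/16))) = 7/35793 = 0.00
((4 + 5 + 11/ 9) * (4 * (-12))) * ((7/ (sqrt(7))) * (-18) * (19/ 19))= 8832 * sqrt(7)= 23367.28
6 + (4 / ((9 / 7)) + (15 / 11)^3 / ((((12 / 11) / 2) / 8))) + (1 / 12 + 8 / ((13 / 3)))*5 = 3168259 / 56628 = 55.95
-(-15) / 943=15 / 943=0.02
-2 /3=-0.67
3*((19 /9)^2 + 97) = 304.37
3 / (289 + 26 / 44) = 66 / 6371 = 0.01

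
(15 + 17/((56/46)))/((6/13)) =10543/168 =62.76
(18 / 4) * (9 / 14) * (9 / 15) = 243 / 140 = 1.74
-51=-51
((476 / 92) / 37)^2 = 14161 / 724201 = 0.02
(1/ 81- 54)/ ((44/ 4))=-4373/ 891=-4.91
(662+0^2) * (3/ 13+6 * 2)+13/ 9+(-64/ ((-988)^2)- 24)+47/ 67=297063424768/ 36788427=8074.92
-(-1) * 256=256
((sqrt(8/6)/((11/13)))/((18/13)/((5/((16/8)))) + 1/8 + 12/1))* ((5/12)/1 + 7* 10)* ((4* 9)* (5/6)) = 28561000* sqrt(3)/217569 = 227.37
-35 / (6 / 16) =-280 / 3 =-93.33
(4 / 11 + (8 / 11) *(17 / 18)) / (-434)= -0.00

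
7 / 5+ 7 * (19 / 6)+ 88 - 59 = 1577 / 30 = 52.57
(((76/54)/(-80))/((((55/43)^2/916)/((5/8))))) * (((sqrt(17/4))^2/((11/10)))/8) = -136764983/45999360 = -2.97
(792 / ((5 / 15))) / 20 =594 / 5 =118.80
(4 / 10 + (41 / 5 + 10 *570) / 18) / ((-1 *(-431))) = 28577 / 38790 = 0.74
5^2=25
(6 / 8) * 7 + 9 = 57 / 4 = 14.25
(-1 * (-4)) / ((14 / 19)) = 38 / 7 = 5.43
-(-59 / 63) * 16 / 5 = 944 / 315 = 3.00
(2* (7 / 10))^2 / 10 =49 / 250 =0.20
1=1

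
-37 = -37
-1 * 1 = -1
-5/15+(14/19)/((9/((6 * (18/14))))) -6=-325/57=-5.70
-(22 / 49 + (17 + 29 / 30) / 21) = -1.30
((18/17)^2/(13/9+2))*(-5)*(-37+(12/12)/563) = 303701400/5043917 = 60.21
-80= -80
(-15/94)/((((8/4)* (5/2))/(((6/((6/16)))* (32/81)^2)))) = -8192/102789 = -0.08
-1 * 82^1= -82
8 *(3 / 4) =6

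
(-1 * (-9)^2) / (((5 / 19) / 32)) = -49248 / 5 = -9849.60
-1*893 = -893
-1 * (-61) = 61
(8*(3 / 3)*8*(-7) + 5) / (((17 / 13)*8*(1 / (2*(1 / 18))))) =-5759 / 1224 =-4.71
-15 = -15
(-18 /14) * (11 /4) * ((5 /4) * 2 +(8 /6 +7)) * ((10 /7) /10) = -2145 /392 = -5.47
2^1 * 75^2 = 11250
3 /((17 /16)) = 48 /17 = 2.82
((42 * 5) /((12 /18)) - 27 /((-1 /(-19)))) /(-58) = 99 /29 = 3.41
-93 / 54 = -31 / 18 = -1.72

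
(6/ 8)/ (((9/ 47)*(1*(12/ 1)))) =47/ 144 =0.33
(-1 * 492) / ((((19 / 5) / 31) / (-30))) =2287800 / 19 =120410.53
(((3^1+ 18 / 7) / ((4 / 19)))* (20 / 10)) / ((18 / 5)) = 1235 / 84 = 14.70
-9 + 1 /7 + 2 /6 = -179 /21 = -8.52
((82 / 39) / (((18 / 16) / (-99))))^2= 52070656 / 1521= 34234.49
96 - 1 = 95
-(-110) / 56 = 55 / 28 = 1.96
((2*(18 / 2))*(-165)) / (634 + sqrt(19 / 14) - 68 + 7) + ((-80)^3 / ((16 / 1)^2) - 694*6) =-28357187608 / 4596587 + 2970*sqrt(266) / 4596587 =-6169.17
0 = 0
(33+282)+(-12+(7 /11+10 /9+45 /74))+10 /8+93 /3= 4946597 /14652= 337.61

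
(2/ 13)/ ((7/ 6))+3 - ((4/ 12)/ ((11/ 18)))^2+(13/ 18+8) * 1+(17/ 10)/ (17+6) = 132545459/ 11396385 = 11.63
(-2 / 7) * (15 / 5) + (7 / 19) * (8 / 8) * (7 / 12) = -1025 / 1596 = -0.64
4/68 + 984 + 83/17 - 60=15792/17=928.94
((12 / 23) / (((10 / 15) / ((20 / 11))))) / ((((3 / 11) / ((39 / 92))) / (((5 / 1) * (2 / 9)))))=1300 / 529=2.46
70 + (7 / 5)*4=378 / 5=75.60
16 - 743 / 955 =14537 / 955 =15.22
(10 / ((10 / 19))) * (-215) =-4085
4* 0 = 0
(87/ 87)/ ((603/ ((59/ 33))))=59/ 19899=0.00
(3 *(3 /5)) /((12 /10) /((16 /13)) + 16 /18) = 648 /671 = 0.97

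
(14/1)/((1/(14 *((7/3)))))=457.33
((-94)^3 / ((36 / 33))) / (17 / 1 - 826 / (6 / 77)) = 1142053 / 15875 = 71.94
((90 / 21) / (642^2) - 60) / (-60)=5770295 / 5770296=1.00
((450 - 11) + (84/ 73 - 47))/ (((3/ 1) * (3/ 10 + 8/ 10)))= 287000/ 2409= 119.14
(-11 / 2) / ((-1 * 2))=11 / 4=2.75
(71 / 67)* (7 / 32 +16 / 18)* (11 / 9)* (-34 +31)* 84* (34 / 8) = -29647541 / 19296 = -1536.46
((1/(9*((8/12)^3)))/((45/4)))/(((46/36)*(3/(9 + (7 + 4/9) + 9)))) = 229/1035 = 0.22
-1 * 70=-70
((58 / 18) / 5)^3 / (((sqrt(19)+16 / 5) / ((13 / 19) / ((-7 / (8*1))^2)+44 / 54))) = -16758559904 / 100328679675+1047409994*sqrt(19) / 20065735935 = 0.06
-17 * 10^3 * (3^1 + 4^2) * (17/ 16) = -686375/ 2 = -343187.50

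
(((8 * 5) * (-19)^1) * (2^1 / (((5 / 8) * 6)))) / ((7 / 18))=-7296 / 7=-1042.29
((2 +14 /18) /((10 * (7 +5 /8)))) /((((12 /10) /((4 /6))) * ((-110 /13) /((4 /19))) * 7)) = -0.00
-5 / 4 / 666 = -5 / 2664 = -0.00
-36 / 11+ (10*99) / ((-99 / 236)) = -25996 / 11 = -2363.27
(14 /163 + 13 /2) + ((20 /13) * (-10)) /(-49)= 1432839 /207662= 6.90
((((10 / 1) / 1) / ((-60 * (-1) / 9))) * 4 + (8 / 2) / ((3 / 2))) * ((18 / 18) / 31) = 26 / 93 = 0.28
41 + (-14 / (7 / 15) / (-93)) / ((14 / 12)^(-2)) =23123 / 558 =41.44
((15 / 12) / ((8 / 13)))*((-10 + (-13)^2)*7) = 72345 / 32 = 2260.78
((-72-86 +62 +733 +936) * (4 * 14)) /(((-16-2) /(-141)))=2070068 /3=690022.67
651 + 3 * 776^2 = 1807179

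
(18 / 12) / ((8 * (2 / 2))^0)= 3 / 2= 1.50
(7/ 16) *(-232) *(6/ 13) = -609/ 13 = -46.85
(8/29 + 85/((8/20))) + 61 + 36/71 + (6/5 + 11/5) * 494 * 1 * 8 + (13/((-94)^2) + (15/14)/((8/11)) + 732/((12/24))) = 38655684121183/2547065360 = 15176.56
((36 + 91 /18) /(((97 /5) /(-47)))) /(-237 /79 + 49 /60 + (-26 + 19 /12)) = 868325 /232218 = 3.74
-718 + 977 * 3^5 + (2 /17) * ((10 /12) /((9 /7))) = 236693.08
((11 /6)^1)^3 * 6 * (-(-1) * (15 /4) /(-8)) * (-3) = 6655 /128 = 51.99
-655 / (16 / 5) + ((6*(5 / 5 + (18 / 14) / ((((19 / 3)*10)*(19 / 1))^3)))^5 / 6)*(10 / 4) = 3035.31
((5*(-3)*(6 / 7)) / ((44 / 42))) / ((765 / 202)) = -3.24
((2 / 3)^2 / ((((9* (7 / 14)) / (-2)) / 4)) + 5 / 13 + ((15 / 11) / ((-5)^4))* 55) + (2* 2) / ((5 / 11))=8.51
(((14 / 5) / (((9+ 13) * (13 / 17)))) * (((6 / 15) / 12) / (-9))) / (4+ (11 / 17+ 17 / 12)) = -4046 / 39800475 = -0.00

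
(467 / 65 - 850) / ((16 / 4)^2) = -54783 / 1040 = -52.68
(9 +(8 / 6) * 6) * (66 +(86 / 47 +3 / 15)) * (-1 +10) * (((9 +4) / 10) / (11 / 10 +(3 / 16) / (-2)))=508770288 / 37835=13447.08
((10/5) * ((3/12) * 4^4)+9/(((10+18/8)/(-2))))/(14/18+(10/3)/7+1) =56.14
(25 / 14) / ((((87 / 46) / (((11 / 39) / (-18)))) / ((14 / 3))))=-6325 / 91611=-0.07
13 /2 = 6.50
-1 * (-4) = 4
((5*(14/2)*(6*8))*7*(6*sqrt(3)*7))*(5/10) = 246960*sqrt(3) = 427747.27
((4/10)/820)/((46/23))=1/4100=0.00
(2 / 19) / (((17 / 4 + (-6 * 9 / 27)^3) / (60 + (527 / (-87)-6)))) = -33368 / 24795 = -1.35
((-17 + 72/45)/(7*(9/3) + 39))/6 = -0.04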